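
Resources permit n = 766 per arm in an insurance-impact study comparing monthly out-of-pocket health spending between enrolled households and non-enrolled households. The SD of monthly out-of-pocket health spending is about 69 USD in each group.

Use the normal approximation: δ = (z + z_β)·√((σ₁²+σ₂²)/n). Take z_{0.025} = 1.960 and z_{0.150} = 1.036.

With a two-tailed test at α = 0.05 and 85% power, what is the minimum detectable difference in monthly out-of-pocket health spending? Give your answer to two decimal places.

Minimum detectable difference ≈ 10.56 USD

δ = (z_{α/2} + z_β) · √((σ₁²+σ₂²)/n)
  = (1.960 + 1.036) · √(9522/766)
  = 2.996 · √12.4308
  = 2.996 · 3.5257
  = 10.5631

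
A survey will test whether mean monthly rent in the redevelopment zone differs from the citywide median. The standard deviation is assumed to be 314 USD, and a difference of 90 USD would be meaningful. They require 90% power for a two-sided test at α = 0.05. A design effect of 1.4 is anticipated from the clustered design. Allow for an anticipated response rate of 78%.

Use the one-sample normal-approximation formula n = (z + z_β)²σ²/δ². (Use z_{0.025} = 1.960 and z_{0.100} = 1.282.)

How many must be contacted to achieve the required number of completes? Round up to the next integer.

n = 230

n = (z_{α/2} + z_β)² · σ² / δ²
  = (1.960 + 1.282)² · 314² / 90²
  = 10.5106 · 98596 / 8100
  = 127.94
Design effect: 1.4 × 127.94 = 179.11.
Adjust for 78% response: 179.11 / 0.78 = 229.63.
Round up → n = 230.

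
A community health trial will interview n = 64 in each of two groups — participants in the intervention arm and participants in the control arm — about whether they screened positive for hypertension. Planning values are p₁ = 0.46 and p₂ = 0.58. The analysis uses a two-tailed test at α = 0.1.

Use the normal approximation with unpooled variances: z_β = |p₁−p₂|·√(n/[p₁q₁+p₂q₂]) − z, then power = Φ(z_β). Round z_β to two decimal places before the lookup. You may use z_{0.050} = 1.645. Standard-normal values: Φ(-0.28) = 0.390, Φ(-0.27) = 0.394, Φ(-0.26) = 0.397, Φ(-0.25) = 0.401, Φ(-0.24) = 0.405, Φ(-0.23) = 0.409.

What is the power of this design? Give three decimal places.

Power ≈ 0.390

z_β = |p₁−p₂|·√(n/[p₁q₁+p₂q₂]) − z_{α/2}
    = 0.12 · √(64/0.4920) − 1.645
    = 0.12 · 11.4053 − 1.645
    = 1.3686 − 1.645 = -0.2764 → -0.28
Power = Φ(-0.28) = 0.390.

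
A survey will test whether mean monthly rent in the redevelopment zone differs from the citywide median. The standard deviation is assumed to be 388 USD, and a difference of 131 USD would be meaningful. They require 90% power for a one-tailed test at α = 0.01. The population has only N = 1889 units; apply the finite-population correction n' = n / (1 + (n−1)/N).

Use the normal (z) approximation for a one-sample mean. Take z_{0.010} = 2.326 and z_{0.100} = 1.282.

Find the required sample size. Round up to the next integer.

n = 108

n = (z_α + z_β)² · σ² / δ²
  = (2.326 + 1.282)² · 388² / 131²
  = 13.0177 · 150544 / 17161
  = 114.20
Finite-population correction (N = 1889): 114.20 / (1 + (114.20 − 1)/1889) = 107.74.
Round up → n = 108.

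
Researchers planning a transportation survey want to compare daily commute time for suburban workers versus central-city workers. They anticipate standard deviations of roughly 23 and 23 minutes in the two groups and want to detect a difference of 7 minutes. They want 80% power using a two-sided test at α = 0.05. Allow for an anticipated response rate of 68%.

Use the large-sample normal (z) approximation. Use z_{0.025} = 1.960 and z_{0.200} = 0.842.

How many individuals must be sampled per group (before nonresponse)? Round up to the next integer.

n = 250 per group

n = (z_{α/2} + z_β)² · (σ₁² + σ₂²) / δ²
  = (1.960 + 0.842)² · (23² + 23² = 1058) / 7²
  = 7.8512 · 1058 / 49
  = 169.52
Adjust for 68% response: 169.52 / 0.68 = 249.30.
Round up → n = 250 per group.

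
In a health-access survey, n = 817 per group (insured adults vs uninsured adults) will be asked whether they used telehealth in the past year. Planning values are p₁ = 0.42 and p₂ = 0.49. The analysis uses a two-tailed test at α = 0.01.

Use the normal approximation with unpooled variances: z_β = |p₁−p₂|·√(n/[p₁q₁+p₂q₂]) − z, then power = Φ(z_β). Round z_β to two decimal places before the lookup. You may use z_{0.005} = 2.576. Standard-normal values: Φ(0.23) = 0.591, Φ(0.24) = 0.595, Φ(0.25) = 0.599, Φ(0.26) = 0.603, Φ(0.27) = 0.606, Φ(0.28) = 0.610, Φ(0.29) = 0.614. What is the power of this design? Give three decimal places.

z_β = |p₁−p₂|·√(n/[p₁q₁+p₂q₂]) − z_{α/2}
    = 0.07 · √(817/0.4935) − 2.576
    = 0.07 · 40.6881 − 2.576
    = 2.8482 − 2.576 = 0.2722 → 0.27
Power = Φ(0.27) = 0.606.

Power ≈ 0.606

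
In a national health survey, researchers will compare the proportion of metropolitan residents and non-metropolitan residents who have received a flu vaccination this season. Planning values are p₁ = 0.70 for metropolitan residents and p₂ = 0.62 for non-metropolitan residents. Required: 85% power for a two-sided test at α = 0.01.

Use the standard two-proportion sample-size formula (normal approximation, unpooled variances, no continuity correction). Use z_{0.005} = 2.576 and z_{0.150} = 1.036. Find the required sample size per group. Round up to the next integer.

n = 909 per group

n = (z_{α/2} + z_β)² · [p₁(1−p₁) + p₂(1−p₂)] / (p₁ − p₂)²
  = (2.576 + 1.036)² · (0.70·0.30 + 0.62·0.38) / (0.08)²
  = (3.612)² · (0.2100 + 0.2356) / 0.0064
  = 13.0465 · 0.4456 / 0.0064
  = 908.37
Round up → n = 909 per group.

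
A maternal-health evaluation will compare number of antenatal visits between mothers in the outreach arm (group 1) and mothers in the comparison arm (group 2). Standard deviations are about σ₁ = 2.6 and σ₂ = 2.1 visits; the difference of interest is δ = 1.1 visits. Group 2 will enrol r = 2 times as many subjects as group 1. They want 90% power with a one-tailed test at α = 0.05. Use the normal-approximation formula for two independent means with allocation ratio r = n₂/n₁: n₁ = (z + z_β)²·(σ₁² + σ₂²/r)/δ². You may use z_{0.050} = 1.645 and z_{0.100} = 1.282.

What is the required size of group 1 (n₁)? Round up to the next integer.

n₁ = (z_α + z_β)² · (σ₁² + σ₂²/r) / δ²
   = (1.645 + 1.282)² · (2.6² + 2.1²/2) / 1.1²
   = 8.5673 · (6.76 + 2.205) / 1.21
   = 8.5673 · 8.965 / 1.21
   = 63.48
Round up → n₁ = 64; n₂ = r·n₁ = 2 × 64 = 128.

n₁ = 64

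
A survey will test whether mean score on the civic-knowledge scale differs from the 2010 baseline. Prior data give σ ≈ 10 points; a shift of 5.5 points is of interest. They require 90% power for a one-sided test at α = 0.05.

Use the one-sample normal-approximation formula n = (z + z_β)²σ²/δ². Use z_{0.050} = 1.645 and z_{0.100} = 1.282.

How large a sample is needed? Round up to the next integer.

n = (z_α + z_β)² · σ² / δ²
  = (1.645 + 1.282)² · 10² / 5.5²
  = 8.5673 · 100 / 30.25
  = 28.32
Round up → n = 29.

n = 29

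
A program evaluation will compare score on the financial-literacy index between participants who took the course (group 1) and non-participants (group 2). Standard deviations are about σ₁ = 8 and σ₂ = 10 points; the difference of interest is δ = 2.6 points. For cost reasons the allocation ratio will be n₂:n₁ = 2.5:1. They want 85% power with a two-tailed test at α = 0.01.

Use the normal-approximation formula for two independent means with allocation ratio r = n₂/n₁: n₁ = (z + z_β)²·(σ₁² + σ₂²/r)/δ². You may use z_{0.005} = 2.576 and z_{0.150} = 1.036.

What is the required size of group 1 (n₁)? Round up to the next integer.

n₁ = (z_{α/2} + z_β)² · (σ₁² + σ₂²/r) / δ²
   = (2.576 + 1.036)² · (8² + 10²/2.5) / 2.6²
   = 13.0465 · (64 + 40) / 6.76
   = 13.0465 · 104 / 6.76
   = 200.72
Round up → n₁ = 201; n₂ = r·n₁ = 2.5 × 201 = 503.

n₁ = 201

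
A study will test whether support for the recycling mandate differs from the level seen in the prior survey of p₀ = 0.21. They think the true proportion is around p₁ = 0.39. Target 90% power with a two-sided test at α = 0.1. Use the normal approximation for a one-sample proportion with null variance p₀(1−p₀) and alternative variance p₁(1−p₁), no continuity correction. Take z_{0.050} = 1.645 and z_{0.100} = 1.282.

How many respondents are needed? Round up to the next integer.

n = [z_{α/2}·√(p₀q₀) + z_β·√(p₁q₁)]² / (p₁ − p₀)²
  = [1.645·√(0.21·0.79) + 1.282·√(0.39·0.61)]² / (0.18)²
  = [1.645·0.4073 + 1.282·0.4877]² / 0.0324
  = [1.2953]² / 0.0324
  = 51.79
Round up → n = 52.

n = 52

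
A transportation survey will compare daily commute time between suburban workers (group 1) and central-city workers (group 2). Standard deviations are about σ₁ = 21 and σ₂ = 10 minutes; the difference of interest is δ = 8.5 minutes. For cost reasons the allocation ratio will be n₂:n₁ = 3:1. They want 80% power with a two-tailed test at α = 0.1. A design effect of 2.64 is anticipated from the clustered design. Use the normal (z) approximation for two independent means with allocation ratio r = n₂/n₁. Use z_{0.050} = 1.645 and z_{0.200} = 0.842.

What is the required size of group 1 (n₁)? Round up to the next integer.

n₁ = 108

n₁ = (z_{α/2} + z_β)² · (σ₁² + σ₂²/r) / δ²
   = (1.645 + 0.842)² · (21² + 10²/3) / 8.5²
   = 6.1852 · (441 + 33.3333) / 72.25
   = 6.1852 · 474.3333 / 72.25
   = 40.61
Design effect: 2.64 × 40.61 = 107.20.
Round up → n₁ = 108; n₂ = r·n₁ = 3 × 108 = 324.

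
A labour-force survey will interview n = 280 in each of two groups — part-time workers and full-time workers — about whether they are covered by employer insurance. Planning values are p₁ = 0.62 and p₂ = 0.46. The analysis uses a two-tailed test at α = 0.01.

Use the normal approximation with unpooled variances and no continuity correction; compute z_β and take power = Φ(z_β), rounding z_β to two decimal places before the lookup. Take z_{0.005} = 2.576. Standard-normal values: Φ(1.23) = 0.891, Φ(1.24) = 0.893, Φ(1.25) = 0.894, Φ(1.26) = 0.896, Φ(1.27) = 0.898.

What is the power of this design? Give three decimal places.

z_β = |p₁−p₂|·√(n/[p₁q₁+p₂q₂]) − z_{α/2}
    = 0.16 · √(280/0.4840) − 2.576
    = 0.16 · 24.0523 − 2.576
    = 3.8484 − 2.576 = 1.2724 → 1.27
Power = Φ(1.27) = 0.898.

Power ≈ 0.898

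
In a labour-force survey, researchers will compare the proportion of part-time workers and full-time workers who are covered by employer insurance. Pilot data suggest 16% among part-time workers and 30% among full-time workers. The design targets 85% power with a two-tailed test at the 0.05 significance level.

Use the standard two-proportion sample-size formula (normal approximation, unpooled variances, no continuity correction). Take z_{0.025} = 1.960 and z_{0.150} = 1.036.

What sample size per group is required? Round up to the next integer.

n = (z_{α/2} + z_β)² · [p₁(1−p₁) + p₂(1−p₂)] / (p₁ − p₂)²
  = (1.960 + 1.036)² · (0.16·0.84 + 0.30·0.70) / (-0.14)²
  = (2.996)² · (0.1344 + 0.2100) / 0.0196
  = 8.9760 · 0.3444 / 0.0196
  = 157.72
Round up → n = 158 per group.

n = 158 per group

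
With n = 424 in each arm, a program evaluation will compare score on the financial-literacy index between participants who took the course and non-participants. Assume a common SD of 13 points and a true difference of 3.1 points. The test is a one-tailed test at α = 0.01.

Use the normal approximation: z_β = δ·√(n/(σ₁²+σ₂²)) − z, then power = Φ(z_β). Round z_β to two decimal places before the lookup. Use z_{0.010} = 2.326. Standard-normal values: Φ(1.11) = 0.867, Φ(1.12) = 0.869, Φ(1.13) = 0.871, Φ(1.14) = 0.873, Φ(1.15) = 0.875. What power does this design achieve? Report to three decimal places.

Power ≈ 0.875

z_β = δ·√(n/(σ₁²+σ₂²)) − z_α
    = 3.1 · √(424/338) − 2.326
    = 3.1 · 1.12002 − 2.326
    = 3.4721 − 2.326 = 1.1461 → 1.15
Power = Φ(1.15) = 0.875.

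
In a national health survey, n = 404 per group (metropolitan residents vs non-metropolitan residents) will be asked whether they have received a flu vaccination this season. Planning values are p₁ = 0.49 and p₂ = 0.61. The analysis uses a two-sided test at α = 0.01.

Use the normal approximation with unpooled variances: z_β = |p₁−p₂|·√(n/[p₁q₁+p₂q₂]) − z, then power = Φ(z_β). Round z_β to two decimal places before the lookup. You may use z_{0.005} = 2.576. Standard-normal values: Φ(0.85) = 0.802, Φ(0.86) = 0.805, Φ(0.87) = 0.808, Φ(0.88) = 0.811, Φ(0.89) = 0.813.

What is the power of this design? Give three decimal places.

Power ≈ 0.811

z_β = |p₁−p₂|·√(n/[p₁q₁+p₂q₂]) − z_{α/2}
    = 0.12 · √(404/0.4878) − 2.576
    = 0.12 · 28.7786 − 2.576
    = 3.4534 − 2.576 = 0.8774 → 0.88
Power = Φ(0.88) = 0.811.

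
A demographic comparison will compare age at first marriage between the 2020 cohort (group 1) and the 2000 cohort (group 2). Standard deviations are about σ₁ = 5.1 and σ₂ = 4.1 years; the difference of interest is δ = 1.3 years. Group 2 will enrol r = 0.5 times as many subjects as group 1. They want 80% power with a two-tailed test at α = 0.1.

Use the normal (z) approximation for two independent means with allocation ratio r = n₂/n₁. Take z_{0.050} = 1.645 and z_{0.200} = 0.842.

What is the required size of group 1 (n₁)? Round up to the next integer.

n₁ = (z_{α/2} + z_β)² · (σ₁² + σ₂²/r) / δ²
   = (1.645 + 0.842)² · (5.1² + 4.1²/0.5) / 1.3²
   = 6.1852 · (26.01 + 33.62) / 1.69
   = 6.1852 · 59.63 / 1.69
   = 218.24
Round up → n₁ = 219; n₂ = r·n₁ = 0.5 × 219 = 110.

n₁ = 219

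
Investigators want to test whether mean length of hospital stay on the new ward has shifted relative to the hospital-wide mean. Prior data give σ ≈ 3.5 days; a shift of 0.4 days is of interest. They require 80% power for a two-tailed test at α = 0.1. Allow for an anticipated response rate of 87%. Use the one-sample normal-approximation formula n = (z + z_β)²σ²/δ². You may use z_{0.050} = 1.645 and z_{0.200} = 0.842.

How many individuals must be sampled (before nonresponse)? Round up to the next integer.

n = 545

n = (z_{α/2} + z_β)² · σ² / δ²
  = (1.645 + 0.842)² · 3.5² / 0.4²
  = 6.1852 · 12.25 / 0.16
  = 473.55
Adjust for 87% response: 473.55 / 0.87 = 544.31.
Round up → n = 545.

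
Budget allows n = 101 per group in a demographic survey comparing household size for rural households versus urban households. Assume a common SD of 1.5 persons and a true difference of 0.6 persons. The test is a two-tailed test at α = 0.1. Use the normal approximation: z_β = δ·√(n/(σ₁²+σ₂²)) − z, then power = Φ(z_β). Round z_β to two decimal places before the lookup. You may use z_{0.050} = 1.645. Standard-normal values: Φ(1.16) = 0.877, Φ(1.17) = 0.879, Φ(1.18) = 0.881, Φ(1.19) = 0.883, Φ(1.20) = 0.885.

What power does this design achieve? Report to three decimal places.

Power ≈ 0.885

z_β = δ·√(n/(σ₁²+σ₂²)) − z_{α/2}
    = 0.6 · √(101/4.5) − 1.645
    = 0.6 · 4.73756 − 1.645
    = 2.8425 − 1.645 = 1.1975 → 1.20
Power = Φ(1.20) = 0.885.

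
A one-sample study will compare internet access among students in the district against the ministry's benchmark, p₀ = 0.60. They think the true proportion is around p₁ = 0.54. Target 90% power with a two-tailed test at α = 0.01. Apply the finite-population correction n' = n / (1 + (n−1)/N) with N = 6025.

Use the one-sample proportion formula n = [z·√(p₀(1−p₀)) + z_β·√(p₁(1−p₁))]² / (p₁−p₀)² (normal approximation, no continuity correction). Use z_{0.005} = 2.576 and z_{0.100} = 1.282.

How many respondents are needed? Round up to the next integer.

n = [z_{α/2}·√(p₀q₀) + z_β·√(p₁q₁)]² / (p₁ − p₀)²
  = [2.576·√(0.60·0.40) + 1.282·√(0.54·0.46)]² / (-0.06)²
  = [2.576·0.4899 + 1.282·0.4984]² / 0.0036
  = [1.9009]² / 0.0036
  = 1003.75
Finite-population correction (N = 6025): 1003.75 / (1 + (1003.75 − 1)/6025) = 860.53.
Round up → n = 861.

n = 861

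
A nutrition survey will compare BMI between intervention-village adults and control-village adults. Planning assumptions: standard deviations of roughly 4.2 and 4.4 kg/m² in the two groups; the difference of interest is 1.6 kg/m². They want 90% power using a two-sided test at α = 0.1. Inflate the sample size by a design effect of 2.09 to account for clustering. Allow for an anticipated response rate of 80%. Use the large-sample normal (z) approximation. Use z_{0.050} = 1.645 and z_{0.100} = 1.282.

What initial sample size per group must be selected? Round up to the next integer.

n = (z_{α/2} + z_β)² · (σ₁² + σ₂²) / δ²
  = (1.645 + 1.282)² · (4.2² + 4.4² = 37) / 1.6²
  = 8.5673 · 37 / 2.56
  = 123.82
Design effect: 2.09 × 123.82 = 258.79.
Adjust for 80% response: 258.79 / 0.80 = 323.49.
Round up → n = 324 per group.

n = 324 per group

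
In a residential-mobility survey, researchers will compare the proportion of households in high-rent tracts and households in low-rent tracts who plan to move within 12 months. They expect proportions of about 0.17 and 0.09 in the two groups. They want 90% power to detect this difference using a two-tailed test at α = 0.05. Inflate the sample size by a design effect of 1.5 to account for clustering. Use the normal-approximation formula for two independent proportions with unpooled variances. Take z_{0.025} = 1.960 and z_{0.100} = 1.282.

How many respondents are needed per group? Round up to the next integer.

n = (z_{α/2} + z_β)² · [p₁(1−p₁) + p₂(1−p₂)] / (p₁ − p₂)²
  = (1.960 + 1.282)² · (0.17·0.83 + 0.09·0.91) / (0.08)²
  = (3.242)² · (0.1411 + 0.0819) / 0.0064
  = 10.5106 · 0.2230 / 0.0064
  = 366.23
Design effect: 1.5 × 366.23 = 549.34.
Round up → n = 550 per group.

n = 550 per group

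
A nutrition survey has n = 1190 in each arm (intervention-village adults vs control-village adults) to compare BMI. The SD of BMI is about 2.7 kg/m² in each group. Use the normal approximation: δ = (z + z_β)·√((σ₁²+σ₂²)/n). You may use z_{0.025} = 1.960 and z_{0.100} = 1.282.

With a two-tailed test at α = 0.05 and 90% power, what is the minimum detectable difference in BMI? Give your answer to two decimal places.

Minimum detectable difference ≈ 0.36 kg/m²

δ = (z_{α/2} + z_β) · √((σ₁²+σ₂²)/n)
  = (1.960 + 1.282) · √(14.58/1190)
  = 3.242 · √0.01225
  = 3.242 · 0.1107
  = 0.3589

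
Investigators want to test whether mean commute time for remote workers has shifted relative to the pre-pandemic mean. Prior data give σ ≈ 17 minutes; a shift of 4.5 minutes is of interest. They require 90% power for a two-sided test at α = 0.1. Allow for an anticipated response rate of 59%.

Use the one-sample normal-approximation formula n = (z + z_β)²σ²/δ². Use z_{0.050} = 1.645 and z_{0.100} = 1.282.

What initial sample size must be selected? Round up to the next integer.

n = (z_{α/2} + z_β)² · σ² / δ²
  = (1.645 + 1.282)² · 17² / 4.5²
  = 8.5673 · 289 / 20.25
  = 122.27
Adjust for 59% response: 122.27 / 0.59 = 207.24.
Round up → n = 208.

n = 208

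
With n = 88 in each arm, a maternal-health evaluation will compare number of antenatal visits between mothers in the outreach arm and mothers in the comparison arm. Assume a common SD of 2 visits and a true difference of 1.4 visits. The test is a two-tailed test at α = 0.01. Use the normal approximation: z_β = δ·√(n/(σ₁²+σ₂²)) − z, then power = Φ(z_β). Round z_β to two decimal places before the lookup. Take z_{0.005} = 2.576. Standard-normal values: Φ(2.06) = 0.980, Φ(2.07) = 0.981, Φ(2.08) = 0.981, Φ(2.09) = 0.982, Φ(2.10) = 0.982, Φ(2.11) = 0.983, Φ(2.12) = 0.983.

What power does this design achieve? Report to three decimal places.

Power ≈ 0.981

z_β = δ·√(n/(σ₁²+σ₂²)) − z_{α/2}
    = 1.4 · √(88/8) − 2.576
    = 1.4 · 3.31662 − 2.576
    = 4.6433 − 2.576 = 2.0673 → 2.07
Power = Φ(2.07) = 0.981.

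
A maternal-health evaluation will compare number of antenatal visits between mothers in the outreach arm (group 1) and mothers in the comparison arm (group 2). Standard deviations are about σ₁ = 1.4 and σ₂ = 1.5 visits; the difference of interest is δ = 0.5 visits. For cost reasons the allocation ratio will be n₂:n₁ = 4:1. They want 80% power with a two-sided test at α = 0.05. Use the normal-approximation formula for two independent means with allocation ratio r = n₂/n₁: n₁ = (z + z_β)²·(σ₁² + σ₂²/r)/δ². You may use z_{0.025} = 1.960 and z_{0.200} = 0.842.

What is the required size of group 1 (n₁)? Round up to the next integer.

n₁ = 80

n₁ = (z_{α/2} + z_β)² · (σ₁² + σ₂²/r) / δ²
   = (1.960 + 0.842)² · (1.4² + 1.5²/4) / 0.5²
   = 7.8512 · (1.96 + 0.5625) / 0.25
   = 7.8512 · 2.5225 / 0.25
   = 79.22
Round up → n₁ = 80; n₂ = r·n₁ = 4 × 80 = 320.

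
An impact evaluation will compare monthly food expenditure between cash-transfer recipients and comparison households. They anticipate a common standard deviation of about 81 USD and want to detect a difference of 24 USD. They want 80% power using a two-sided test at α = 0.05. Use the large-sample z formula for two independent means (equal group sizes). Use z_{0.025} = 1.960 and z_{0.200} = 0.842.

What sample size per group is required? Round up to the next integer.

n = (z_{α/2} + z_β)² · (σ₁² + σ₂²) / δ²
  = (1.960 + 0.842)² · (2·81² = 13122) / 24²
  = 7.8512 · 13122 / 576
  = 178.86
Round up → n = 179 per group.

n = 179 per group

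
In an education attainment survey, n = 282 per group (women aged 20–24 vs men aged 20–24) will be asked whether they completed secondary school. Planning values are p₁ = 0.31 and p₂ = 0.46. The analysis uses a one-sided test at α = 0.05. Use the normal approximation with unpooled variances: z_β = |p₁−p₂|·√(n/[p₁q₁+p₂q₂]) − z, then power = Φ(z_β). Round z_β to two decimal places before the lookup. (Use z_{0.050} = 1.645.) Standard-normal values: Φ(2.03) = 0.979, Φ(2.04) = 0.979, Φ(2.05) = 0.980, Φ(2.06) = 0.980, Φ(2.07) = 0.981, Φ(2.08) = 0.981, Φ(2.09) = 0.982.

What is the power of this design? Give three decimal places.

z_β = |p₁−p₂|·√(n/[p₁q₁+p₂q₂]) − z_α
    = 0.15 · √(282/0.4623) − 1.645
    = 0.15 · 24.6980 − 1.645
    = 3.7047 − 1.645 = 2.0597 → 2.06
Power = Φ(2.06) = 0.980.

Power ≈ 0.980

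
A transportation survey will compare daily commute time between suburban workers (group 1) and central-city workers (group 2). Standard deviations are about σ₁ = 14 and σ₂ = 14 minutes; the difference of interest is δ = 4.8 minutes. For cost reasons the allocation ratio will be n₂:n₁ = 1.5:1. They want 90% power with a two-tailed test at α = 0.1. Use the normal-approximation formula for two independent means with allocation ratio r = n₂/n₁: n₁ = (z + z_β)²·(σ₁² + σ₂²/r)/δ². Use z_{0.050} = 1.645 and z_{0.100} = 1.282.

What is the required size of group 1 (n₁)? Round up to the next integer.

n₁ = (z_{α/2} + z_β)² · (σ₁² + σ₂²/r) / δ²
   = (1.645 + 1.282)² · (14² + 14²/1.5) / 4.8²
   = 8.5673 · (196 + 130.6667) / 23.04
   = 8.5673 · 326.6667 / 23.04
   = 121.47
Round up → n₁ = 122; n₂ = r·n₁ = 1.5 × 122 = 183.

n₁ = 122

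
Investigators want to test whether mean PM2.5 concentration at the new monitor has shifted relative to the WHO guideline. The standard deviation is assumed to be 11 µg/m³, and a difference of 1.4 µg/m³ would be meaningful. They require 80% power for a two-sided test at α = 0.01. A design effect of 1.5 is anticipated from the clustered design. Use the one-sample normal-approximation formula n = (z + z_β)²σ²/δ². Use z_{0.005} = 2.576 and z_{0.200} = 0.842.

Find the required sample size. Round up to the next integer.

n = (z_{α/2} + z_β)² · σ² / δ²
  = (2.576 + 0.842)² · 11² / 1.4²
  = 11.6827 · 121 / 1.96
  = 721.23
Design effect: 1.5 × 721.23 = 1081.84.
Round up → n = 1082.

n = 1082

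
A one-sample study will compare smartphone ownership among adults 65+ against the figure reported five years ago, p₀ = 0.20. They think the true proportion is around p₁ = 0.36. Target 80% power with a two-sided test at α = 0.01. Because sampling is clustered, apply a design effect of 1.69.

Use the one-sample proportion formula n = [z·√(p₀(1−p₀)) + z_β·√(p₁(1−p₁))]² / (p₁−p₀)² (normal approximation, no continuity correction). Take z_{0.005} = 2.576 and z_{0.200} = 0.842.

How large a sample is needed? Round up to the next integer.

n = [z_{α/2}·√(p₀q₀) + z_β·√(p₁q₁)]² / (p₁ − p₀)²
  = [2.576·√(0.20·0.80) + 0.842·√(0.36·0.64)]² / (0.16)²
  = [2.576·0.4000 + 0.842·0.4800]² / 0.0256
  = [1.4346]² / 0.0256
  = 80.39
Design effect: 1.69 × 80.39 = 135.86.
Round up → n = 136.

n = 136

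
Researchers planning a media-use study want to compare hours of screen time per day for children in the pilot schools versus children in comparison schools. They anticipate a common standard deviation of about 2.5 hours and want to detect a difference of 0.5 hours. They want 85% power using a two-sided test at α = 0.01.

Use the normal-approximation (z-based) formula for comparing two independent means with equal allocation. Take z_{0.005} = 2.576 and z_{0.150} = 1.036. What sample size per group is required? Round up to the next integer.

n = (z_{α/2} + z_β)² · (σ₁² + σ₂²) / δ²
  = (2.576 + 1.036)² · (2·2.5² = 12.5) / 0.5²
  = 13.0465 · 12.5 / 0.25
  = 652.33
Round up → n = 653 per group.

n = 653 per group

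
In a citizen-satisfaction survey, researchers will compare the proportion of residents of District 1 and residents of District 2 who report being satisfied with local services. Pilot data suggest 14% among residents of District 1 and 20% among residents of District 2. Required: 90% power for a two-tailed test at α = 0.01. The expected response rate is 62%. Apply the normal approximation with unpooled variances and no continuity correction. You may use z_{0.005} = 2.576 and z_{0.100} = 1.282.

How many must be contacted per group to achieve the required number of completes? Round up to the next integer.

n = (z_{α/2} + z_β)² · [p₁(1−p₁) + p₂(1−p₂)] / (p₁ − p₂)²
  = (2.576 + 1.282)² · (0.14·0.86 + 0.20·0.80) / (-0.06)²
  = (3.858)² · (0.1204 + 0.1600) / 0.0036
  = 14.8842 · 0.2804 / 0.0036
  = 1159.31
Adjust for 62% response: 1159.31 / 0.62 = 1869.86.
Round up → n = 1870 per group.

n = 1870 per group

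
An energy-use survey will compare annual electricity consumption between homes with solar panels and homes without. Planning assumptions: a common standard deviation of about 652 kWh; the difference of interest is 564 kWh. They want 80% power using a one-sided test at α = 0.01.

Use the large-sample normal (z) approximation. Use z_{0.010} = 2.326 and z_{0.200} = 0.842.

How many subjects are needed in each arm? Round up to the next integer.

n = 27 per group

n = (z_α + z_β)² · (σ₁² + σ₂²) / δ²
  = (2.326 + 0.842)² · (2·652² = 850208) / 564²
  = 10.0362 · 850208 / 318096
  = 26.82
Round up → n = 27 per group.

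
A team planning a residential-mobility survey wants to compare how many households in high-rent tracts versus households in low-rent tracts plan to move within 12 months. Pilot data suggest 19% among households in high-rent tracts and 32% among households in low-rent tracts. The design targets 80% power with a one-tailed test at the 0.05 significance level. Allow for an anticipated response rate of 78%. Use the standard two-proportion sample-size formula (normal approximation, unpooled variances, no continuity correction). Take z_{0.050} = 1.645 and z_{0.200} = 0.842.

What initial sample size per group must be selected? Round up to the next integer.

n = (z_α + z_β)² · [p₁(1−p₁) + p₂(1−p₂)] / (p₁ − p₂)²
  = (1.645 + 0.842)² · (0.19·0.81 + 0.32·0.68) / (-0.13)²
  = (2.487)² · (0.1539 + 0.2176) / 0.0169
  = 6.1852 · 0.3715 / 0.0169
  = 135.96
Adjust for 78% response: 135.96 / 0.78 = 174.31.
Round up → n = 175 per group.

n = 175 per group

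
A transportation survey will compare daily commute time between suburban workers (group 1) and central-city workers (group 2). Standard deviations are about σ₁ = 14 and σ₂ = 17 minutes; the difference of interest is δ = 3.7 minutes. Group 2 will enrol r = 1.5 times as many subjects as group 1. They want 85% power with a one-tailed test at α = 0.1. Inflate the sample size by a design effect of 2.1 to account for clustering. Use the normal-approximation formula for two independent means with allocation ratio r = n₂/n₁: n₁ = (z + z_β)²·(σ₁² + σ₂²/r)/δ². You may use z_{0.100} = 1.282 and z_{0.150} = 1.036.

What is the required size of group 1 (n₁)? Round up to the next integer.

n₁ = (z_α + z_β)² · (σ₁² + σ₂²/r) / δ²
   = (1.282 + 1.036)² · (14² + 17²/1.5) / 3.7²
   = 5.3731 · (196 + 192.6667) / 13.69
   = 5.3731 · 388.6667 / 13.69
   = 152.55
Design effect: 2.1 × 152.55 = 320.35.
Round up → n₁ = 321; n₂ = r·n₁ = 1.5 × 321 = 482.

n₁ = 321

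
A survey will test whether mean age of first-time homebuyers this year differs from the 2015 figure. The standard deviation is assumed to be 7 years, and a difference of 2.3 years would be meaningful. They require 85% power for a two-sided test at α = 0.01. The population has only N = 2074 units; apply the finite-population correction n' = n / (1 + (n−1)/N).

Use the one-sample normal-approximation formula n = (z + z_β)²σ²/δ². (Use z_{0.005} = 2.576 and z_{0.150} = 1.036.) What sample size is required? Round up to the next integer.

n = 115

n = (z_{α/2} + z_β)² · σ² / δ²
  = (2.576 + 1.036)² · 7² / 2.3²
  = 13.0465 · 49 / 5.29
  = 120.85
Finite-population correction (N = 2074): 120.85 / (1 + (120.85 − 1)/2074) = 114.25.
Round up → n = 115.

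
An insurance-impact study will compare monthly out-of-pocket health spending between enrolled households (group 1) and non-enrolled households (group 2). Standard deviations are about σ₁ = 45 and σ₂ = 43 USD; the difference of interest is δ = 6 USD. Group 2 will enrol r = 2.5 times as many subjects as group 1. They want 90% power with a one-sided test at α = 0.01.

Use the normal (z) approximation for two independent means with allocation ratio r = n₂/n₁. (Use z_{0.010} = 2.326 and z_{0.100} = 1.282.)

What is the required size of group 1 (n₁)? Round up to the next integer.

n₁ = 1000

n₁ = (z_α + z_β)² · (σ₁² + σ₂²/r) / δ²
   = (2.326 + 1.282)² · (45² + 43²/2.5) / 6²
   = 13.0177 · (2025 + 739.6) / 36
   = 13.0177 · 2764.6 / 36
   = 999.68
Round up → n₁ = 1000; n₂ = r·n₁ = 2.5 × 1000 = 2500.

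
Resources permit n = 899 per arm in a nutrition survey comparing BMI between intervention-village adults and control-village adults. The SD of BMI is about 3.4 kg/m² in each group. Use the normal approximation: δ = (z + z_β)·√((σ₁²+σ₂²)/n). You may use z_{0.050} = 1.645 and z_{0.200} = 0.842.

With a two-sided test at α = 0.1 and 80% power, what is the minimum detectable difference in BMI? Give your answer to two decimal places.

Minimum detectable difference ≈ 0.40 kg/m²

δ = (z_{α/2} + z_β) · √((σ₁²+σ₂²)/n)
  = (1.645 + 0.842) · √(23.12/899)
  = 2.487 · √0.02572
  = 2.487 · 0.1604
  = 0.3988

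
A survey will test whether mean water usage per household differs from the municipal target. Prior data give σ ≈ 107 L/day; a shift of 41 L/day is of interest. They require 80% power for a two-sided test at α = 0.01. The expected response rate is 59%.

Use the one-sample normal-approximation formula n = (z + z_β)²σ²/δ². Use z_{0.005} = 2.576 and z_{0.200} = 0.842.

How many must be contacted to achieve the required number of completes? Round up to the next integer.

n = (z_{α/2} + z_β)² · σ² / δ²
  = (2.576 + 0.842)² · 107² / 41²
  = 11.6827 · 11449 / 1681
  = 79.57
Adjust for 59% response: 79.57 / 0.59 = 134.86.
Round up → n = 135.

n = 135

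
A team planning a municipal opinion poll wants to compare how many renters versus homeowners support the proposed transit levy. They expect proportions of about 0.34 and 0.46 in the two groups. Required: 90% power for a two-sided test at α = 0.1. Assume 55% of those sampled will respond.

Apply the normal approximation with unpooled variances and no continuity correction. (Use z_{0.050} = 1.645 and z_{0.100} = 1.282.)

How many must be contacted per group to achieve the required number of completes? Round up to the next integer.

n = 512 per group

n = (z_{α/2} + z_β)² · [p₁(1−p₁) + p₂(1−p₂)] / (p₁ − p₂)²
  = (1.645 + 1.282)² · (0.34·0.66 + 0.46·0.54) / (-0.12)²
  = (2.927)² · (0.2244 + 0.2484) / 0.0144
  = 8.5673 · 0.4728 / 0.0144
  = 281.29
Adjust for 55% response: 281.29 / 0.55 = 511.44.
Round up → n = 512 per group.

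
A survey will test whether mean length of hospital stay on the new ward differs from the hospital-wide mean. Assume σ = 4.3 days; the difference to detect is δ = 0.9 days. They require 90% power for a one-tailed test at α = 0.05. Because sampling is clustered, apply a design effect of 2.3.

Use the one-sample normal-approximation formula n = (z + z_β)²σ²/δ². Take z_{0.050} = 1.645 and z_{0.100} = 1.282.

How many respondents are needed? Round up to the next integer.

n = 450

n = (z_α + z_β)² · σ² / δ²
  = (1.645 + 1.282)² · 4.3² / 0.9²
  = 8.5673 · 18.49 / 0.81
  = 195.57
Design effect: 2.3 × 195.57 = 449.81.
Round up → n = 450.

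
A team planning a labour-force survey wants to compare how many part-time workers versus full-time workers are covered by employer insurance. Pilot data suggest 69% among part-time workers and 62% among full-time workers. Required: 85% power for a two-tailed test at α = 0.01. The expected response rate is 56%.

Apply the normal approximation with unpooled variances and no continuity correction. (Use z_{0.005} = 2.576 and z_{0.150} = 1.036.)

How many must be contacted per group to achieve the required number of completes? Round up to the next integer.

n = 2138 per group

n = (z_{α/2} + z_β)² · [p₁(1−p₁) + p₂(1−p₂)] / (p₁ − p₂)²
  = (2.576 + 1.036)² · (0.69·0.31 + 0.62·0.38) / (0.07)²
  = (3.612)² · (0.2139 + 0.2356) / 0.0049
  = 13.0465 · 0.4495 / 0.0049
  = 1196.82
Adjust for 56% response: 1196.82 / 0.56 = 2137.18.
Round up → n = 2138 per group.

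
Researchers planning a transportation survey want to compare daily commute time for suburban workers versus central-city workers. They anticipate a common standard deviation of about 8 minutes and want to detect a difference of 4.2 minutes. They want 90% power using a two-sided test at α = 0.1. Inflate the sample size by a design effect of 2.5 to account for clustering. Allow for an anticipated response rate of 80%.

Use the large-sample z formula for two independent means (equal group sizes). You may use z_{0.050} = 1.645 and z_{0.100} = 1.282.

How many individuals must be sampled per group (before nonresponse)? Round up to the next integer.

n = 195 per group

n = (z_{α/2} + z_β)² · (σ₁² + σ₂²) / δ²
  = (1.645 + 1.282)² · (2·8² = 128) / 4.2²
  = 8.5673 · 128 / 17.64
  = 62.17
Design effect: 2.5 × 62.17 = 155.42.
Adjust for 80% response: 155.42 / 0.80 = 194.27.
Round up → n = 195 per group.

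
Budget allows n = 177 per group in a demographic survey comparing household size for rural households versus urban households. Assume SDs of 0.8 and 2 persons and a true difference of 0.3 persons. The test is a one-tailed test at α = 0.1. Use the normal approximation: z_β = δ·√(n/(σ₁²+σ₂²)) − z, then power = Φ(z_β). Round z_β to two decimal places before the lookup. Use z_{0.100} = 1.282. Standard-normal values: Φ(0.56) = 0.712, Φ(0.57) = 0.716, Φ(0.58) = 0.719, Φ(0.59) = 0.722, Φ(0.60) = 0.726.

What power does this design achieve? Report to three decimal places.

Power ≈ 0.716

z_β = δ·√(n/(σ₁²+σ₂²)) − z_α
    = 0.3 · √(177/4.64) − 1.282
    = 0.3 · 6.17629 − 1.282
    = 1.8529 − 1.282 = 0.5709 → 0.57
Power = Φ(0.57) = 0.716.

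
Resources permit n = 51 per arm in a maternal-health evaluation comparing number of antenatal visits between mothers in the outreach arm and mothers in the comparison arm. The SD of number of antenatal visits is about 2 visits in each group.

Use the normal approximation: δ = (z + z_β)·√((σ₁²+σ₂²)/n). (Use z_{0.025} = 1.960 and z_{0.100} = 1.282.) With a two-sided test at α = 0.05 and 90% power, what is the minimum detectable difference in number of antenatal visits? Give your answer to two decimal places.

δ = (z_{α/2} + z_β) · √((σ₁²+σ₂²)/n)
  = (1.960 + 1.282) · √(8/51)
  = 3.242 · √0.15686
  = 3.242 · 0.3961
  = 1.2840

Minimum detectable difference ≈ 1.28 visits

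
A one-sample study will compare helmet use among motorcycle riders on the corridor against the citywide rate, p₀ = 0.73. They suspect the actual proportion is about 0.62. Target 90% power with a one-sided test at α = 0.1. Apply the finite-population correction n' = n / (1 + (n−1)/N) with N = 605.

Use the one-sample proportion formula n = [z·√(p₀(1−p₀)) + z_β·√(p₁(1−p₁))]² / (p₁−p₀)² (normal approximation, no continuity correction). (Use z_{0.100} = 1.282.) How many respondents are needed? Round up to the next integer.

n = [z_α·√(p₀q₀) + z_β·√(p₁q₁)]² / (p₁ − p₀)²
  = [1.282·√(0.73·0.27) + 1.282·√(0.62·0.38)]² / (-0.11)²
  = [1.282·0.4440 + 1.282·0.4854]² / 0.0121
  = [1.1914]² / 0.0121
  = 117.31
Finite-population correction (N = 605): 117.31 / (1 + (117.31 − 1)/605) = 98.40.
Round up → n = 99.

n = 99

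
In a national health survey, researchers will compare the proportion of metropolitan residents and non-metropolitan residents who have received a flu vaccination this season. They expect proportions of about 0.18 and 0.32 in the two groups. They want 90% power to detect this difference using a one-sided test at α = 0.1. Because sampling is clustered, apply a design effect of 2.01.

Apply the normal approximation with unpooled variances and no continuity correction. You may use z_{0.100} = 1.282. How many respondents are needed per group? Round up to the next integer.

n = 247 per group

n = (z_α + z_β)² · [p₁(1−p₁) + p₂(1−p₂)] / (p₁ − p₂)²
  = (1.282 + 1.282)² · (0.18·0.82 + 0.32·0.68) / (-0.14)²
  = (2.564)² · (0.1476 + 0.2176) / 0.0196
  = 6.5741 · 0.3652 / 0.0196
  = 122.49
Design effect: 2.01 × 122.49 = 246.21.
Round up → n = 247 per group.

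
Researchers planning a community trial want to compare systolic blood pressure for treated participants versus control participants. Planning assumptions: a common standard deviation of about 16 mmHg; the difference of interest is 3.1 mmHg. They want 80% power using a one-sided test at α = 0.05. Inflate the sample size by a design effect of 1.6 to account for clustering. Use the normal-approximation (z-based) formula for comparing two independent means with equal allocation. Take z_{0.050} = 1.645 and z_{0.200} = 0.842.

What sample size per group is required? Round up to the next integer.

n = 528 per group

n = (z_α + z_β)² · (σ₁² + σ₂²) / δ²
  = (1.645 + 0.842)² · (2·16² = 512) / 3.1²
  = 6.1852 · 512 / 9.61
  = 329.53
Design effect: 1.6 × 329.53 = 527.25.
Round up → n = 528 per group.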